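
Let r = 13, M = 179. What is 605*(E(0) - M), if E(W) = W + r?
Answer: -100430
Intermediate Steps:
E(W) = 13 + W (E(W) = W + 13 = 13 + W)
605*(E(0) - M) = 605*((13 + 0) - 1*179) = 605*(13 - 179) = 605*(-166) = -100430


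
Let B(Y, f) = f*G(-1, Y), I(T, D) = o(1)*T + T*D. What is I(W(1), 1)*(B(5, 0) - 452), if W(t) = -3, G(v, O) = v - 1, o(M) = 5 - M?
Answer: 6780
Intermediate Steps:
G(v, O) = -1 + v
I(T, D) = 4*T + D*T (I(T, D) = (5 - 1*1)*T + T*D = (5 - 1)*T + D*T = 4*T + D*T)
B(Y, f) = -2*f (B(Y, f) = f*(-1 - 1) = f*(-2) = -2*f)
I(W(1), 1)*(B(5, 0) - 452) = (-3*(4 + 1))*(-2*0 - 452) = (-3*5)*(0 - 452) = -15*(-452) = 6780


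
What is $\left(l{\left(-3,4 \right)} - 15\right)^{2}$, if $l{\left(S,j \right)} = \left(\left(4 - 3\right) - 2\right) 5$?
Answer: $400$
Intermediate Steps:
$l{\left(S,j \right)} = -5$ ($l{\left(S,j \right)} = \left(1 - 2\right) 5 = \left(-1\right) 5 = -5$)
$\left(l{\left(-3,4 \right)} - 15\right)^{2} = \left(-5 - 15\right)^{2} = \left(-20\right)^{2} = 400$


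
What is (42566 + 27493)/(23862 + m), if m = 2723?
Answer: 70059/26585 ≈ 2.6353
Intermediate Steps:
(42566 + 27493)/(23862 + m) = (42566 + 27493)/(23862 + 2723) = 70059/26585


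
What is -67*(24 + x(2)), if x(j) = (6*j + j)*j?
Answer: -3484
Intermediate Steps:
x(j) = 7*j² (x(j) = (7*j)*j = 7*j²)
-67*(24 + x(2)) = -67*(24 + 7*2²) = -67*(24 + 7*4) = -67*(24 + 28) = -67*52 = -3484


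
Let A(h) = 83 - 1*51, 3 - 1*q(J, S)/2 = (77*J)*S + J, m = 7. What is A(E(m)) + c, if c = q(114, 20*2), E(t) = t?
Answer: -702430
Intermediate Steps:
q(J, S) = 6 - 2*J - 154*J*S (q(J, S) = 6 - 2*((77*J)*S + J) = 6 - 2*(77*J*S + J) = 6 - 2*(J + 77*J*S) = 6 + (-2*J - 154*J*S) = 6 - 2*J - 154*J*S)
c = -702462 (c = 6 - 2*114 - 154*114*20*2 = 6 - 228 - 154*114*40 = 6 - 228 - 702240 = -702462)
A(h) = 32 (A(h) = 83 - 51 = 32)
A(E(m)) + c = 32 - 702462 = -702430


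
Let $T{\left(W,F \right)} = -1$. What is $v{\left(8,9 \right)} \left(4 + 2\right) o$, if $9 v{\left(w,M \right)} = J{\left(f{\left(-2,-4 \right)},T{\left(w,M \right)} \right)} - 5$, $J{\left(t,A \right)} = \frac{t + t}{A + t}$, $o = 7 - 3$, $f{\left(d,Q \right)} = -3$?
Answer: $- \frac{28}{3} \approx -9.3333$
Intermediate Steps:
$o = 4$
$J{\left(t,A \right)} = \frac{2 t}{A + t}$
$v{\left(w,M \right)} = - \frac{7}{18}$ ($v{\left(w,M \right)} = \frac{2 \left(-3\right) \frac{1}{-1 - 3} - 5}{9} = \frac{2 \left(-3\right) \frac{1}{-4} - 5}{9} = \frac{2 \left(-3\right) \left(- \frac{1}{4}\right) - 5}{9} = \frac{\frac{3}{2} - 5}{9} = \frac{1}{9} \left(- \frac{7}{2}\right) = - \frac{7}{18}$)
$v{\left(8,9 \right)} \left(4 + 2\right) o = - \frac{7 \left(4 + 2\right) 4}{18} = - \frac{7 \cdot 6 \cdot 4}{18} = \left(- \frac{7}{18}\right) 24 = - \frac{28}{3}$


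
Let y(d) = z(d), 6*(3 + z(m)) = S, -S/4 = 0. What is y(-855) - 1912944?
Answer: -1912947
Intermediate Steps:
S = 0 (S = -4*0 = 0)
z(m) = -3 (z(m) = -3 + (⅙)*0 = -3 + 0 = -3)
y(d) = -3
y(-855) - 1912944 = -3 - 1912944 = -1912947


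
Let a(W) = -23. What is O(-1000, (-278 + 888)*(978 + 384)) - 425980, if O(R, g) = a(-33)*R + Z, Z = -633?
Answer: -403613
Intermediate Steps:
O(R, g) = -633 - 23*R (O(R, g) = -23*R - 633 = -633 - 23*R)
O(-1000, (-278 + 888)*(978 + 384)) - 425980 = (-633 - 23*(-1000)) - 425980 = (-633 + 23000) - 425980 = 22367 - 425980 = -403613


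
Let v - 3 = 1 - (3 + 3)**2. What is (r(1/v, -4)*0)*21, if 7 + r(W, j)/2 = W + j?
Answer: 0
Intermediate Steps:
v = -32 (v = 3 + (1 - (3 + 3)**2) = 3 + (1 - 1*6**2) = 3 + (1 - 1*36) = 3 + (1 - 36) = 3 - 35 = -32)
r(W, j) = -14 + 2*W + 2*j (r(W, j) = -14 + 2*(W + j) = -14 + (2*W + 2*j) = -14 + 2*W + 2*j)
(r(1/v, -4)*0)*21 = ((-14 + 2*(1/(-32)) + 2*(-4))*0)*21 = ((-14 + 2*(1*(-1/32)) - 8)*0)*21 = ((-14 + 2*(-1/32) - 8)*0)*21 = ((-14 - 1/16 - 8)*0)*21 = -353/16*0*21 = 0*21 = 0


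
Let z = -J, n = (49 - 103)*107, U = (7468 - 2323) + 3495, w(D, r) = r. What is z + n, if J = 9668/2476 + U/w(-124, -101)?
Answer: -356130739/62519 ≈ -5696.4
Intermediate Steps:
U = 8640 (U = 5145 + 3495 = 8640)
J = -5104043/62519 (J = 9668/2476 + 8640/(-101) = 9668*(1/2476) + 8640*(-1/101) = 2417/619 - 8640/101 = -5104043/62519 ≈ -81.640)
n = -5778 (n = -54*107 = -5778)
z = 5104043/62519 (z = -1*(-5104043/62519) = 5104043/62519 ≈ 81.640)
z + n = 5104043/62519 - 5778 = -356130739/62519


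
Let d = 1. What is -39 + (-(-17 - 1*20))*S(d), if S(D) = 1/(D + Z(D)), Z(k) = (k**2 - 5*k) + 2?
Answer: -76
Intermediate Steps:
Z(k) = 2 + k**2 - 5*k
S(D) = 1/(2 + D**2 - 4*D) (S(D) = 1/(D + (2 + D**2 - 5*D)) = 1/(2 + D**2 - 4*D))
-39 + (-(-17 - 1*20))*S(d) = -39 + (-(-17 - 1*20))/(2 + 1**2 - 4*1) = -39 + (-(-17 - 20))/(2 + 1 - 4) = -39 - 1*(-37)/(-1) = -39 + 37*(-1) = -39 - 37 = -76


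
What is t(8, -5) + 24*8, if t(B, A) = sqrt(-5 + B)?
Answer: 192 + sqrt(3) ≈ 193.73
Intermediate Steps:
t(8, -5) + 24*8 = sqrt(-5 + 8) + 24*8 = sqrt(3) + 192 = 192 + sqrt(3)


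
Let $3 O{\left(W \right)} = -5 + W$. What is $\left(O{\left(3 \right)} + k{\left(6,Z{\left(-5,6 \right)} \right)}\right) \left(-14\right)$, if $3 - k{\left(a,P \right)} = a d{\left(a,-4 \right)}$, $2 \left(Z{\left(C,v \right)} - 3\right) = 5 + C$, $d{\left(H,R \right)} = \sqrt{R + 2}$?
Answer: $- \frac{98}{3} + 84 i \sqrt{2} \approx -32.667 + 118.79 i$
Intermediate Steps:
$O{\left(W \right)} = - \frac{5}{3} + \frac{W}{3}$ ($O{\left(W \right)} = \frac{-5 + W}{3} = - \frac{5}{3} + \frac{W}{3}$)
$d{\left(H,R \right)} = \sqrt{2 + R}$
$Z{\left(C,v \right)} = \frac{11}{2} + \frac{C}{2}$ ($Z{\left(C,v \right)} = 3 + \frac{5 + C}{2} = 3 + \left(\frac{5}{2} + \frac{C}{2}\right) = \frac{11}{2} + \frac{C}{2}$)
$k{\left(a,P \right)} = 3 - i a \sqrt{2}$ ($k{\left(a,P \right)} = 3 - a \sqrt{2 - 4} = 3 - a \sqrt{-2} = 3 - a i \sqrt{2} = 3 - i a \sqrt{2}$)
$\left(O{\left(3 \right)} + k{\left(6,Z{\left(-5,6 \right)} \right)}\right) \left(-14\right) = \left(\left(- \frac{5}{3} + \frac{1}{3} \cdot 3\right) + \left(3 - i 6 \sqrt{2}\right)\right) \left(-14\right) = \left(\left(- \frac{5}{3} + 1\right) + \left(3 - 6 i \sqrt{2}\right)\right) \left(-14\right) = \left(- \frac{2}{3} + \left(3 - 6 i \sqrt{2}\right)\right) \left(-14\right) = \left(\frac{7}{3} - 6 i \sqrt{2}\right) \left(-14\right) = - \frac{98}{3} + 84 i \sqrt{2}$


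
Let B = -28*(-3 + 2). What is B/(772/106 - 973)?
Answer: -1484/51183 ≈ -0.028994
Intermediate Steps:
B = 28 (B = -28*(-1) = 28)
B/(772/106 - 973) = 28/(772/106 - 973) = 28/(772*(1/106) - 973) = 28/(386/53 - 973) = 28/(-51183/53) = -53/51183*28 = -1484/51183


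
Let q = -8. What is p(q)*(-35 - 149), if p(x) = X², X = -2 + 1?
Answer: -184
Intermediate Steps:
X = -1
p(x) = 1 (p(x) = (-1)² = 1)
p(q)*(-35 - 149) = 1*(-35 - 149) = 1*(-184) = -184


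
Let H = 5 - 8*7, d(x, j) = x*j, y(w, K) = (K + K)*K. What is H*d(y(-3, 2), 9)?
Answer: -3672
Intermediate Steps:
y(w, K) = 2*K² (y(w, K) = (2*K)*K = 2*K²)
d(x, j) = j*x
H = -51 (H = 5 - 56 = -51)
H*d(y(-3, 2), 9) = -459*2*2² = -459*2*4 = -459*8 = -51*72 = -3672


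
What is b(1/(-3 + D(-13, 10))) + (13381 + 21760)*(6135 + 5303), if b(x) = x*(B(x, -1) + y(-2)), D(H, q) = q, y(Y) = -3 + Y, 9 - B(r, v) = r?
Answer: 19695195169/49 ≈ 4.0194e+8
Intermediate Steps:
B(r, v) = 9 - r
b(x) = x*(4 - x) (b(x) = x*((9 - x) + (-3 - 2)) = x*((9 - x) - 5) = x*(4 - x))
b(1/(-3 + D(-13, 10))) + (13381 + 21760)*(6135 + 5303) = (4 - 1/(-3 + 10))/(-3 + 10) + (13381 + 21760)*(6135 + 5303) = (4 - 1/7)/7 + 35141*11438 = (4 - 1*⅐)/7 + 401942758 = (4 - ⅐)/7 + 401942758 = (⅐)*(27/7) + 401942758 = 27/49 + 401942758 = 19695195169/49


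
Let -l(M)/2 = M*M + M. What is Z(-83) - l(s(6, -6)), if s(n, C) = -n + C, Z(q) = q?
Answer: 181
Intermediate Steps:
s(n, C) = C - n
l(M) = -2*M - 2*M**2 (l(M) = -2*(M*M + M) = -2*(M**2 + M) = -2*(M + M**2) = -2*M - 2*M**2)
Z(-83) - l(s(6, -6)) = -83 - (-2)*(-6 - 1*6)*(1 + (-6 - 1*6)) = -83 - (-2)*(-6 - 6)*(1 + (-6 - 6)) = -83 - (-2)*(-12)*(1 - 12) = -83 - (-2)*(-12)*(-11) = -83 - 1*(-264) = -83 + 264 = 181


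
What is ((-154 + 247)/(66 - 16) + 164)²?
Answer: 68773849/2500 ≈ 27510.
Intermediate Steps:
((-154 + 247)/(66 - 16) + 164)² = (93/50 + 164)² = (8293/50)² = 68773849/2500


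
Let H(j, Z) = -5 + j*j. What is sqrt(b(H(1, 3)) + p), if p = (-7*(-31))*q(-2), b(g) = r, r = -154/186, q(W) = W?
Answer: I*sqrt(3760827)/93 ≈ 20.853*I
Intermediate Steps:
r = -77/93 (r = -154*1/186 = -77/93 ≈ -0.82796)
H(j, Z) = -5 + j**2
b(g) = -77/93
p = -434 (p = -7*(-31)*(-2) = 217*(-2) = -434)
sqrt(b(H(1, 3)) + p) = sqrt(-77/93 - 434) = sqrt(-40439/93) = I*sqrt(3760827)/93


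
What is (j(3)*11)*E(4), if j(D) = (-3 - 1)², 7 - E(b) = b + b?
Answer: -176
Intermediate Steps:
E(b) = 7 - 2*b (E(b) = 7 - (b + b) = 7 - 2*b)
j(D) = 16 (j(D) = (-4)² = 16)
(j(3)*11)*E(4) = (16*11)*(7 - 2*4) = 176*(7 - 8) = 176*(-1) = -176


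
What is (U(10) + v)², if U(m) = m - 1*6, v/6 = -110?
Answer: 430336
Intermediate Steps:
v = -660 (v = 6*(-110) = -660)
U(m) = -6 + m (U(m) = m - 6 = -6 + m)
(U(10) + v)² = ((-6 + 10) - 660)² = (4 - 660)² = (-656)² = 430336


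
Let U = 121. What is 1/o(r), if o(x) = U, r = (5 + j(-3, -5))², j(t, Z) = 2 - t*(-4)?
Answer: 1/121 ≈ 0.0082645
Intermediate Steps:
j(t, Z) = 2 + 4*t (j(t, Z) = 2 - (-4)*t = 2 + 4*t)
r = 25 (r = (5 + (2 + 4*(-3)))² = (5 + (2 - 12))² = (5 - 10)² = (-5)² = 25)
o(x) = 121
1/o(r) = 1/121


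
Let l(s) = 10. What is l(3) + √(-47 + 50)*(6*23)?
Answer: 10 + 138*√3 ≈ 249.02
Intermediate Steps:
l(3) + √(-47 + 50)*(6*23) = 10 + √(-47 + 50)*(6*23) = 10 + √3*138 = 10 + 138*√3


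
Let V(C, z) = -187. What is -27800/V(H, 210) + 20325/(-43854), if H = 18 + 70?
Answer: 405113475/2733566 ≈ 148.20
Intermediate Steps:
H = 88
-27800/V(H, 210) + 20325/(-43854) = -27800/(-187) + 20325/(-43854) = -27800*(-1/187) + 20325*(-1/43854) = 27800/187 - 6775/14618 = 405113475/2733566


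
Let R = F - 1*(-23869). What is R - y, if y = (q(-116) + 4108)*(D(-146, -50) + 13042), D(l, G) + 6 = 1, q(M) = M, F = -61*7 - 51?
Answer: -52020313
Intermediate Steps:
F = -478 (F = -427 - 51 = -478)
D(l, G) = -5 (D(l, G) = -6 + 1 = -5)
y = 52043704 (y = (-116 + 4108)*(-5 + 13042) = 3992*13037 = 52043704)
R = 23391 (R = -478 - 1*(-23869) = -478 + 23869 = 23391)
R - y = 23391 - 1*52043704 = 23391 - 52043704 = -52020313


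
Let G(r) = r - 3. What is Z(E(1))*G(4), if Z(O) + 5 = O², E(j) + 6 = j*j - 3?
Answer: 59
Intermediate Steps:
E(j) = -9 + j² (E(j) = -6 + (j*j - 3) = -6 + (j² - 3) = -6 + (-3 + j²) = -9 + j²)
G(r) = -3 + r
Z(O) = -5 + O²
Z(E(1))*G(4) = (-5 + (-9 + 1²)²)*(-3 + 4) = (-5 + (-9 + 1)²)*1 = (-5 + (-8)²)*1 = (-5 + 64)*1 = 59*1 = 59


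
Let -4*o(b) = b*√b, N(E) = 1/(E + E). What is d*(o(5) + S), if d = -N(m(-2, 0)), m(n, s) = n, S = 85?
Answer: 85/4 - 5*√5/16 ≈ 20.551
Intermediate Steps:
N(E) = 1/(2*E)
o(b) = -b^(3/2)/4 (o(b) = -b*√b/4 = -b^(3/2)/4)
d = ¼ (d = -1/(2*(-2)) = -(-1)/(2*2) = -1*(-¼) = ¼ ≈ 0.25000)
d*(o(5) + S) = (-5*√5/4 + 85)/4 = (85 - 5*√5/4)/4 = 85/4 - 5*√5/16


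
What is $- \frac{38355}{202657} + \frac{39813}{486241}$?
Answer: $- \frac{1511627202}{14077163191} \approx -0.10738$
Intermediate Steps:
$- \frac{38355}{202657} + \frac{39813}{486241} = - \frac{1511627202}{14077163191}$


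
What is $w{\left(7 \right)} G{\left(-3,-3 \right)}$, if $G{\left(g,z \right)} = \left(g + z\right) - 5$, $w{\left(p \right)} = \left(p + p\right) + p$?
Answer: $-231$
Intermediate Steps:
$w{\left(p \right)} = 3 p$ ($w{\left(p \right)} = 2 p + p = 3 p$)
$G{\left(g,z \right)} = -5 + g + z$
$w{\left(7 \right)} G{\left(-3,-3 \right)} = 3 \cdot 7 \left(-5 - 3 - 3\right) = 21 \left(-11\right) = -231$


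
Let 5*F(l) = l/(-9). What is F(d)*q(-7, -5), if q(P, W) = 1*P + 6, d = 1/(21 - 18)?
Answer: 1/135 ≈ 0.0074074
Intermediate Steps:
d = 1/3 ≈ 0.33333
q(P, W) = 6 + P (q(P, W) = P + 6 = 6 + P)
F(l) = -l/45 (F(l) = (l/(-9))/5 = (l*(-1/9))/5 = (-l/9)/5 = -l/45)
F(d)*q(-7, -5) = (-1/45*1/3)*(6 - 7) = -1/135*(-1) = 1/135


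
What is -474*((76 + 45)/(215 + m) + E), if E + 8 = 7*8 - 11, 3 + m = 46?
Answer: -763693/43 ≈ -17760.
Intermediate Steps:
m = 43 (m = -3 + 46 = 43)
E = 37 (E = -8 + (7*8 - 11) = -8 + (56 - 11) = -8 + 45 = 37)
-474*((76 + 45)/(215 + m) + E) = -474*((76 + 45)/(215 + 43) + 37) = -474*(121/258 + 37) = -474*9667/258 = -763693/43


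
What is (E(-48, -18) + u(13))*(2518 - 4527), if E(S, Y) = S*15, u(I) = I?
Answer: 1420363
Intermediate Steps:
E(S, Y) = 15*S
(E(-48, -18) + u(13))*(2518 - 4527) = (15*(-48) + 13)*(2518 - 4527) = (-720 + 13)*(-2009) = -707*(-2009) = 1420363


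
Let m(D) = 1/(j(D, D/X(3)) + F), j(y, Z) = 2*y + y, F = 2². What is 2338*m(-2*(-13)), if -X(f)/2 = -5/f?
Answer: 1169/41 ≈ 28.512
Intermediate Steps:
X(f) = 10/f (X(f) = -(-10)/f = 10/f)
F = 4
j(y, Z) = 3*y
m(D) = 1/(4 + 3*D) (m(D) = 1/(3*D + 4) = 1/(4 + 3*D))
2338*m(-2*(-13)) = 2338/(4 + 3*(-2*(-13))) = 2338/(4 + 3*26) = 2338/(4 + 78) = 2338/82 = 2338*(1/82) = 1169/41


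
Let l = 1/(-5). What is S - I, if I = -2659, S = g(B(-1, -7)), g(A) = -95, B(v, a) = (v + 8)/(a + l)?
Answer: 2564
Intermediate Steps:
l = -⅕ ≈ -0.20000
B(v, a) = (8 + v)/(-⅕ + a) (B(v, a) = (v + 8)/(a - ⅕) = (8 + v)/(-⅕ + a))
S = -95
S - I = -95 - 1*(-2659) = -95 + 2659 = 2564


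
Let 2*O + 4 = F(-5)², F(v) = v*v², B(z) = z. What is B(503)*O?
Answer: 7857363/2 ≈ 3.9287e+6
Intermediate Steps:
F(v) = v³
O = 15621/2 (O = -2 + ((-5)³)²/2 = -2 + (½)*(-125)² = -2 + (½)*15625 = -2 + 15625/2 = 15621/2 ≈ 7810.5)
B(503)*O = 503*(15621/2) = 7857363/2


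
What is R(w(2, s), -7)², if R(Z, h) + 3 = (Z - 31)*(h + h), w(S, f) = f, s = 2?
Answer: 162409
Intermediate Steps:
R(Z, h) = -3 + 2*h*(-31 + Z) (R(Z, h) = -3 + (Z - 31)*(h + h) = -3 + (-31 + Z)*(2*h) = -3 + 2*h*(-31 + Z))
R(w(2, s), -7)² = (-3 - 62*(-7) + 2*2*(-7))² = (-3 + 434 - 28)² = 403² = 162409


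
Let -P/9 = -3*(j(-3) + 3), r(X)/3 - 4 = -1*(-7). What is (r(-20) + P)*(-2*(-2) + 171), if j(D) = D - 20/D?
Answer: 37275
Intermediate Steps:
r(X) = 33 (r(X) = 12 + 3*(-1*(-7)) = 12 + 3*7 = 12 + 21 = 33)
j(D) = D - 20/D
P = 180 (P = -(-27)*((-3 - 20/(-3)) + 3) = -(-27)*((-3 - 20*(-⅓)) + 3) = -(-27)*((-3 + 20/3) + 3) = -(-27)*(11/3 + 3) = -(-27)*20/3 = -9*(-20) = 180)
(r(-20) + P)*(-2*(-2) + 171) = (33 + 180)*(-2*(-2) + 171) = 213*(4 + 171) = 213*175 = 37275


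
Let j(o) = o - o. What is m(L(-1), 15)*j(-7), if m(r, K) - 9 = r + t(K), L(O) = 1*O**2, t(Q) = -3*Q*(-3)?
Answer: 0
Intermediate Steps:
t(Q) = 9*Q
L(O) = O**2
m(r, K) = 9 + r + 9*K (m(r, K) = 9 + (r + 9*K) = 9 + r + 9*K)
j(o) = 0
m(L(-1), 15)*j(-7) = (9 + (-1)**2 + 9*15)*0 = (9 + 1 + 135)*0 = 145*0 = 0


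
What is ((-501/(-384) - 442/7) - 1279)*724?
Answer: -217451771/224 ≈ -9.7077e+5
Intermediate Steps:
((-501/(-384) - 442/7) - 1279)*724 = ((-501*(-1/384) - 442*1/7) - 1279)*724 = ((167/128 - 442/7) - 1279)*724 = (-55407/896 - 1279)*724 = -1201391/896*724 = -217451771/224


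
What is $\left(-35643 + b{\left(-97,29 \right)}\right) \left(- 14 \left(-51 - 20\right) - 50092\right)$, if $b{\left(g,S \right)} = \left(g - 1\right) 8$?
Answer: $1788492846$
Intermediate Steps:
$b{\left(g,S \right)} = -8 + 8 g$ ($b{\left(g,S \right)} = \left(-1 + g\right) 8 = -8 + 8 g$)
$\left(-35643 + b{\left(-97,29 \right)}\right) \left(- 14 \left(-51 - 20\right) - 50092\right) = \left(-35643 + \left(-8 + 8 \left(-97\right)\right)\right) \left(- 14 \left(-51 - 20\right) - 50092\right) = \left(-35643 - 784\right) \left(\left(-14\right) \left(-71\right) - 50092\right) = \left(-35643 - 784\right) \left(994 - 50092\right) = \left(-36427\right) \left(-49098\right) = 1788492846$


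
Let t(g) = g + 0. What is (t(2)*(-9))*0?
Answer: 0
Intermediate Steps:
t(g) = g
(t(2)*(-9))*0 = (2*(-9))*0 = -18*0 = 0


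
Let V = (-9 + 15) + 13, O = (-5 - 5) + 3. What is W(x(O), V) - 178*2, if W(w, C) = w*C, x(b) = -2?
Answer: -394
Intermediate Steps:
O = -7 (O = -10 + 3 = -7)
V = 19 (V = 6 + 13 = 19)
W(w, C) = C*w
W(x(O), V) - 178*2 = 19*(-2) - 178*2 = -38 - 356 = -394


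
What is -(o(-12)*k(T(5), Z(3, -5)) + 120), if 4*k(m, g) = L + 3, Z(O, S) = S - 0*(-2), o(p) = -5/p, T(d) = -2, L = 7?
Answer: -2905/24 ≈ -121.04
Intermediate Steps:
Z(O, S) = S (Z(O, S) = S - 1*0 = S + 0 = S)
k(m, g) = 5/2 (k(m, g) = (7 + 3)/4 = (¼)*10 = 5/2)
-(o(-12)*k(T(5), Z(3, -5)) + 120) = -(-5/(-12)*(5/2) + 120) = -(-5*(-1/12)*(5/2) + 120) = -((5/12)*(5/2) + 120) = -(25/24 + 120) = -1*2905/24 = -2905/24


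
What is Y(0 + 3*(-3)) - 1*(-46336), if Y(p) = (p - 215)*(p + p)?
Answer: 50368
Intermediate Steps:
Y(p) = 2*p*(-215 + p) (Y(p) = (-215 + p)*(2*p) = 2*p*(-215 + p))
Y(0 + 3*(-3)) - 1*(-46336) = 2*(0 + 3*(-3))*(-215 + (0 + 3*(-3))) - 1*(-46336) = 2*(0 - 9)*(-215 + (0 - 9)) + 46336 = 2*(-9)*(-215 - 9) + 46336 = 2*(-9)*(-224) + 46336 = 4032 + 46336 = 50368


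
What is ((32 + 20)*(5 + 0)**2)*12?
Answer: 15600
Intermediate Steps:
((32 + 20)*(5 + 0)**2)*12 = (52*5**2)*12 = (52*25)*12 = 1300*12 = 15600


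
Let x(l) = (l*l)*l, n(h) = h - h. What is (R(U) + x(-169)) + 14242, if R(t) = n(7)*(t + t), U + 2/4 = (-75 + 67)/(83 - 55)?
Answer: -4812567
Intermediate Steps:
n(h) = 0
x(l) = l**3 (x(l) = l**2*l = l**3)
U = -11/14 (U = -1/2 + (-75 + 67)/(83 - 55) = -1/2 - 8/28 = -1/2 - 8*1/28 = -1/2 - 2/7 = -11/14 ≈ -0.78571)
R(t) = 0 (R(t) = 0*(t + t) = 0*(2*t) = 0)
(R(U) + x(-169)) + 14242 = (0 + (-169)**3) + 14242 = (0 - 4826809) + 14242 = -4826809 + 14242 = -4812567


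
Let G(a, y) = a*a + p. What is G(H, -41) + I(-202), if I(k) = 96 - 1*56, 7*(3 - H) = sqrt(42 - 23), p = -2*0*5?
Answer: 2420/49 - 6*sqrt(19)/7 ≈ 45.652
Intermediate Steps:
p = 0 (p = 0*5 = 0)
H = 3 - sqrt(19)/7 (H = 3 - sqrt(42 - 23)/7 = 3 - sqrt(19)/7 ≈ 2.3773)
I(k) = 40 (I(k) = 96 - 56 = 40)
G(a, y) = a**2 (G(a, y) = a*a + 0 = a**2 + 0 = a**2)
G(H, -41) + I(-202) = (3 - sqrt(19)/7)**2 + 40 = 40 + (3 - sqrt(19)/7)**2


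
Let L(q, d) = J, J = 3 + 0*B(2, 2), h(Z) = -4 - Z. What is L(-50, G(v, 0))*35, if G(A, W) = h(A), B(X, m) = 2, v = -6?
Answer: 105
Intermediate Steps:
J = 3 (J = 3 + 0*2 = 3 + 0 = 3)
G(A, W) = -4 - A
L(q, d) = 3
L(-50, G(v, 0))*35 = 3*35 = 105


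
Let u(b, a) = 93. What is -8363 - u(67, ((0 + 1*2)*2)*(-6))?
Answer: -8456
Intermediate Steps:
-8363 - u(67, ((0 + 1*2)*2)*(-6)) = -8363 - 1*93 = -8363 - 93 = -8456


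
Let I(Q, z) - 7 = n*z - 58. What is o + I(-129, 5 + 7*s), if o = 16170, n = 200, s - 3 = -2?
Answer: 18519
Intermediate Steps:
s = 1 (s = 3 - 2 = 1)
I(Q, z) = -51 + 200*z (I(Q, z) = 7 + (200*z - 58) = 7 + (-58 + 200*z) = -51 + 200*z)
o + I(-129, 5 + 7*s) = 16170 + (-51 + 200*(5 + 7*1)) = 16170 + (-51 + 200*(5 + 7)) = 16170 + (-51 + 200*12) = 16170 + (-51 + 2400) = 16170 + 2349 = 18519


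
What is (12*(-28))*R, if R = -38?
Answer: 12768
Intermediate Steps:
(12*(-28))*R = (12*(-28))*(-38) = -336*(-38) = 12768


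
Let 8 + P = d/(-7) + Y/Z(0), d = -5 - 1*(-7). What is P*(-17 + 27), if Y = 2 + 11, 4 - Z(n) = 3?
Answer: 330/7 ≈ 47.143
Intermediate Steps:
d = 2 (d = -5 + 7 = 2)
Z(n) = 1 (Z(n) = 4 - 1*3 = 4 - 3 = 1)
Y = 13
P = 33/7 (P = -8 + (2/(-7) + 13/1) = -8 + (2*(-⅐) + 13*1) = -8 + (-2/7 + 13) = -8 + 89/7 = 33/7 ≈ 4.7143)
P*(-17 + 27) = 33*(-17 + 27)/7 = (33/7)*10 = 330/7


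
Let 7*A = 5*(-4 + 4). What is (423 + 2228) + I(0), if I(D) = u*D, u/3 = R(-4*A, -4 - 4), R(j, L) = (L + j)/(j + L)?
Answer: 2651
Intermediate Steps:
A = 0 (A = (5*(-4 + 4))/7 = (5*0)/7 = (⅐)*0 = 0)
R(j, L) = 1 (R(j, L) = (L + j)/(L + j) = 1)
u = 3 (u = 3*1 = 3)
I(D) = 3*D
(423 + 2228) + I(0) = (423 + 2228) + 3*0 = 2651 + 0 = 2651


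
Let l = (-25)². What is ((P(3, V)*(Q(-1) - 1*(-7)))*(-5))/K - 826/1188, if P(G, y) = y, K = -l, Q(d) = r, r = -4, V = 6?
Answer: -40933/74250 ≈ -0.55129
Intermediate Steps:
Q(d) = -4
l = 625
K = -625 (K = -1*625 = -625)
((P(3, V)*(Q(-1) - 1*(-7)))*(-5))/K - 826/1188 = ((6*(-4 - 1*(-7)))*(-5))/(-625) - 826/1188 = ((6*(-4 + 7))*(-5))*(-1/625) - 826*1/1188 = ((6*3)*(-5))*(-1/625) - 413/594 = (18*(-5))*(-1/625) - 413/594 = -90*(-1/625) - 413/594 = 18/125 - 413/594 = -40933/74250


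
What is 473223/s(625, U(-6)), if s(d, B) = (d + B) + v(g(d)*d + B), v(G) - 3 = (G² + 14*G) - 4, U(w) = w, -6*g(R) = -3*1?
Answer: 1892892/395405 ≈ 4.7872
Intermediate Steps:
g(R) = ½ (g(R) = -(-1)/2 = -⅙*(-3) = ½)
v(G) = -1 + G² + 14*G (v(G) = 3 + ((G² + 14*G) - 4) = 3 + (-4 + G² + 14*G) = -1 + G² + 14*G)
s(d, B) = -1 + (B + d/2)² + 8*d + 15*B (s(d, B) = (d + B) + (-1 + (d/2 + B)² + 14*(d/2 + B)) = (B + d) + (-1 + (B + d/2)² + 14*(B + d/2)) = (B + d) + (-1 + (B + d/2)² + (7*d + 14*B)) = (B + d) + (-1 + (B + d/2)² + 7*d + 14*B) = -1 + (B + d/2)² + 8*d + 15*B)
473223/s(625, U(-6)) = 473223/(-1 + 8*625 + 15*(-6) + (625 + 2*(-6))²/4) = 473223/(-1 + 5000 - 90 + (625 - 12)²/4) = 473223/(-1 + 5000 - 90 + (¼)*613²) = 473223/(-1 + 5000 - 90 + (¼)*375769) = 473223/(-1 + 5000 - 90 + 375769/4) = 473223/(395405/4) = 473223*(4/395405) = 1892892/395405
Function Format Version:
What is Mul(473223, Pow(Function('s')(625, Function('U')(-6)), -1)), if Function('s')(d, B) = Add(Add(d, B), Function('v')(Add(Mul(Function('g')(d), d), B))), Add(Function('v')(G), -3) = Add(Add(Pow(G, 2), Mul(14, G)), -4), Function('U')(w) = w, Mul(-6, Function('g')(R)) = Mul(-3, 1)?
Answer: Rational(1892892, 395405) ≈ 4.7872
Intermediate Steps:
Function('g')(R) = Rational(1, 2) (Function('g')(R) = Mul(Rational(-1, 6), Mul(-3, 1)) = Mul(Rational(-1, 6), -3) = Rational(1, 2))
Function('v')(G) = Add(-1, Pow(G, 2), Mul(14, G)) (Function('v')(G) = Add(3, Add(Add(Pow(G, 2), Mul(14, G)), -4)) = Add(3, Add(-4, Pow(G, 2), Mul(14, G))) = Add(-1, Pow(G, 2), Mul(14, G)))
Function('s')(d, B) = Add(-1, Pow(Add(B, Mul(Rational(1, 2), d)), 2), Mul(8, d), Mul(15, B)) (Function('s')(d, B) = Add(Add(d, B), Add(-1, Pow(Add(Mul(Rational(1, 2), d), B), 2), Mul(14, Add(Mul(Rational(1, 2), d), B)))) = Add(Add(B, d), Add(-1, Pow(Add(B, Mul(Rational(1, 2), d)), 2), Mul(14, Add(B, Mul(Rational(1, 2), d))))) = Add(Add(B, d), Add(-1, Pow(Add(B, Mul(Rational(1, 2), d)), 2), Add(Mul(7, d), Mul(14, B)))) = Add(Add(B, d), Add(-1, Pow(Add(B, Mul(Rational(1, 2), d)), 2), Mul(7, d), Mul(14, B))) = Add(-1, Pow(Add(B, Mul(Rational(1, 2), d)), 2), Mul(8, d), Mul(15, B)))
Mul(473223, Pow(Function('s')(625, Function('U')(-6)), -1)) = Mul(473223, Pow(Add(-1, Mul(8, 625), Mul(15, -6), Mul(Rational(1, 4), Pow(Add(625, Mul(2, -6)), 2))), -1)) = Mul(473223, Pow(Add(-1, 5000, -90, Mul(Rational(1, 4), Pow(Add(625, -12), 2))), -1)) = Mul(473223, Pow(Add(-1, 5000, -90, Mul(Rational(1, 4), Pow(613, 2))), -1)) = Mul(473223, Pow(Add(-1, 5000, -90, Mul(Rational(1, 4), 375769)), -1)) = Mul(473223, Pow(Add(-1, 5000, -90, Rational(375769, 4)), -1)) = Mul(473223, Pow(Rational(395405, 4), -1)) = Mul(473223, Rational(4, 395405)) = Rational(1892892, 395405)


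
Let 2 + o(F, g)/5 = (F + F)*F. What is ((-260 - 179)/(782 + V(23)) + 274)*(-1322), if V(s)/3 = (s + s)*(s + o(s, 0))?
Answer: -132683101765/366298 ≈ -3.6223e+5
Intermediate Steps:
o(F, g) = -10 + 10*F**2 (o(F, g) = -10 + 5*((F + F)*F) = -10 + 5*((2*F)*F) = -10 + 5*(2*F**2) = -10 + 10*F**2)
V(s) = 6*s*(-10 + s + 10*s**2) (V(s) = 3*((s + s)*(s + (-10 + 10*s**2))) = 3*((2*s)*(-10 + s + 10*s**2)) = 3*(2*s*(-10 + s + 10*s**2)) = 6*s*(-10 + s + 10*s**2))
((-260 - 179)/(782 + V(23)) + 274)*(-1322) = ((-260 - 179)/(782 + 6*23*(-10 + 23 + 10*23**2)) + 274)*(-1322) = (-439/(782 + 6*23*(-10 + 23 + 10*529)) + 274)*(-1322) = (-439/(782 + 6*23*(-10 + 23 + 5290)) + 274)*(-1322) = (-439/(782 + 6*23*5303) + 274)*(-1322) = (-439/(782 + 731814) + 274)*(-1322) = (-439/732596 + 274)*(-1322) = (200730865/732596)*(-1322) = -132683101765/366298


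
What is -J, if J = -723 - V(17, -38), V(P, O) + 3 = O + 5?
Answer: 687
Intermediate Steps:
V(P, O) = 2 + O (V(P, O) = -3 + (O + 5) = -3 + (5 + O) = 2 + O)
J = -687 (J = -723 - (2 - 38) = -723 - 1*(-36) = -723 + 36 = -687)
-J = -1*(-687) = 687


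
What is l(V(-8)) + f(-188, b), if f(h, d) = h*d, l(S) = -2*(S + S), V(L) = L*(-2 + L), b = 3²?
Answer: -2012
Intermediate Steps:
b = 9
l(S) = -4*S
f(h, d) = d*h
l(V(-8)) + f(-188, b) = -(-32)*(-2 - 8) + 9*(-188) = -(-32)*(-10) - 1692 = -4*80 - 1692 = -320 - 1692 = -2012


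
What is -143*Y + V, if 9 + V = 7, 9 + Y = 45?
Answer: -5150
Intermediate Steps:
Y = 36 (Y = -9 + 45 = 36)
V = -2 (V = -9 + 7 = -2)
-143*Y + V = -143*36 - 2 = -5148 - 2 = -5150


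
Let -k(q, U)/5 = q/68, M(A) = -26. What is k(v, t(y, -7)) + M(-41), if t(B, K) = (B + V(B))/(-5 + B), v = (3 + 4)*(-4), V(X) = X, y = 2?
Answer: -407/17 ≈ -23.941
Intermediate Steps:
v = -28 (v = 7*(-4) = -28)
t(B, K) = 2*B/(-5 + B) (t(B, K) = (B + B)/(-5 + B) = (2*B)/(-5 + B) = 2*B/(-5 + B))
k(q, U) = -5*q/68
k(v, t(y, -7)) + M(-41) = -5/68*(-28) - 26 = 35/17 - 26 = -407/17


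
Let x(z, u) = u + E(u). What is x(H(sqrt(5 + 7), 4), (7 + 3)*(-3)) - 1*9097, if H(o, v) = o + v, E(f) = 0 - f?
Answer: -9097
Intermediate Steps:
E(f) = -f
x(z, u) = 0 (x(z, u) = u - u = 0)
x(H(sqrt(5 + 7), 4), (7 + 3)*(-3)) - 1*9097 = 0 - 1*9097 = 0 - 9097 = -9097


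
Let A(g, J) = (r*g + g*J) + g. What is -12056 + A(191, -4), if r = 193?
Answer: 24234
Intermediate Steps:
A(g, J) = 194*g + J*g (A(g, J) = (193*g + g*J) + g = (193*g + J*g) + g = 194*g + J*g)
-12056 + A(191, -4) = -12056 + 191*(194 - 4) = -12056 + 191*190 = -12056 + 36290 = 24234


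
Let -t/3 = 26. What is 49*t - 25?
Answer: -3847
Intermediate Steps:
t = -78 (t = -3*26 = -78)
49*t - 25 = 49*(-78) - 25 = -3822 - 25 = -3847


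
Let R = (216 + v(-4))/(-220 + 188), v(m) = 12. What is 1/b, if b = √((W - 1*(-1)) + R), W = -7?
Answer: -2*I*√210/105 ≈ -0.27603*I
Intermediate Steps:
R = -57/8 (R = (216 + 12)/(-220 + 188) = 228/(-32) = 228*(-1/32) = -57/8 ≈ -7.1250)
b = I*√210/4 (b = √((-7 - 1*(-1)) - 57/8) = √((-7 + 1) - 57/8) = √(-6 - 57/8) = √(-105/8) = I*√210/4 ≈ 3.6228*I)
1/b = 1/(I*√210/4) = -2*I*√210/105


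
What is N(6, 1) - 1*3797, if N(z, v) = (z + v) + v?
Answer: -3789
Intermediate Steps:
N(z, v) = z + 2*v (N(z, v) = (v + z) + v = z + 2*v)
N(6, 1) - 1*3797 = (6 + 2*1) - 1*3797 = (6 + 2) - 3797 = 8 - 3797 = -3789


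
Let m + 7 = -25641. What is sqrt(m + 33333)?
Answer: sqrt(7685) ≈ 87.664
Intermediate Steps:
m = -25648 (m = -7 - 25641 = -25648)
sqrt(m + 33333) = sqrt(-25648 + 33333) = sqrt(7685)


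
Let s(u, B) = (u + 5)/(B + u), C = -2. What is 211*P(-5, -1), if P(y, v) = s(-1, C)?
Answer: -844/3 ≈ -281.33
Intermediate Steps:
s(u, B) = (5 + u)/(B + u)
P(y, v) = -4/3 (P(y, v) = (5 - 1)/(-2 - 1) = 4/(-3) = -⅓*4 = -4/3)
211*P(-5, -1) = 211*(-4/3) = -844/3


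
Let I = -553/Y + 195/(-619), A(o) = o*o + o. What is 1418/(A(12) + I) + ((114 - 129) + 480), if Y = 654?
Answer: 29721647103/62683019 ≈ 474.16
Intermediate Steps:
A(o) = o + o² (A(o) = o² + o = o + o²)
I = -469837/404826 (I = -553/654 + 195/(-619) = -553*1/654 + 195*(-1/619) = -553/654 - 195/619 = -469837/404826 ≈ -1.1606)
1418/(A(12) + I) + ((114 - 129) + 480) = 1418/(12*(1 + 12) - 469837/404826) + ((114 - 129) + 480) = 1418/(12*13 - 469837/404826) + (-15 + 480) = 1418/(156 - 469837/404826) + 465 = 1418/(62683019/404826) + 465 = (404826/62683019)*1418 + 465 = 574043268/62683019 + 465 = 29721647103/62683019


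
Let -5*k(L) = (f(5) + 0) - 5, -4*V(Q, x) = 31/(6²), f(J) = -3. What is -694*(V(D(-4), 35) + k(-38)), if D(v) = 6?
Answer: -345959/360 ≈ -961.00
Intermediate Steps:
V(Q, x) = -31/144 (V(Q, x) = -31/(4*(6²)) = -31/(4*36) = -¼*31/36 = -31/144)
k(L) = 8/5 (k(L) = -((-3 + 0) - 5)/5 = -(-3 - 5)/5 = -⅕*(-8) = 8/5)
-694*(V(D(-4), 35) + k(-38)) = -694*(-31/144 + 8/5) = -694*997/720 = -345959/360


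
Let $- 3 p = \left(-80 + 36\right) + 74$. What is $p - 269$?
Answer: $-279$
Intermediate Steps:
$p = -10$ ($p = - \frac{\left(-80 + 36\right) + 74}{3} = - \frac{-44 + 74}{3} = \left(- \frac{1}{3}\right) 30 = -10$)
$p - 269 = -10 - 269 = -279$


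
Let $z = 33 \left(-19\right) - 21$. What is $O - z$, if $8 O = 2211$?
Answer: $\frac{7395}{8} \approx 924.38$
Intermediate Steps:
$O = \frac{2211}{8}$ ($O = \frac{1}{8} \cdot 2211 = \frac{2211}{8} \approx 276.38$)
$z = -648$ ($z = -627 - 21 = -648$)
$O - z = \frac{2211}{8} - -648 = \frac{2211}{8} + 648 = \frac{7395}{8}$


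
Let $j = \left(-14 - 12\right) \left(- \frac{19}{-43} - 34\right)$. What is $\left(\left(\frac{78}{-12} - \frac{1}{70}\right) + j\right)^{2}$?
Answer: $\frac{1698658662276}{2265025} \approx 7.4995 \cdot 10^{5}$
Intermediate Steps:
$j = \frac{37518}{43}$ ($j = - 26 \left(\left(-19\right) \left(- \frac{1}{43}\right) - 34\right) = - 26 \left(\frac{19}{43} - 34\right) = \left(-26\right) \left(- \frac{1443}{43}\right) = \frac{37518}{43} \approx 872.51$)
$\left(\left(\frac{78}{-12} - \frac{1}{70}\right) + j\right)^{2} = \left(\left(\frac{78}{-12} - \frac{1}{70}\right) + \frac{37518}{43}\right)^{2} = \left(\left(78 \left(- \frac{1}{12}\right) - \frac{1}{70}\right) + \frac{37518}{43}\right)^{2} = \left(\left(- \frac{13}{2} - \frac{1}{70}\right) + \frac{37518}{43}\right)^{2} = \left(- \frac{228}{35} + \frac{37518}{43}\right)^{2} = \left(\frac{1303326}{1505}\right)^{2} = \frac{1698658662276}{2265025}$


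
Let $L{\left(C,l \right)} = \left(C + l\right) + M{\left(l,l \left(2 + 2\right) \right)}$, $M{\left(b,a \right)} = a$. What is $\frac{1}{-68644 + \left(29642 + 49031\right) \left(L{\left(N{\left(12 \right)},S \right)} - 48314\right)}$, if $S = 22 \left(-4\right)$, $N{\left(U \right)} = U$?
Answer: $- \frac{1}{3834748010} \approx -2.6077 \cdot 10^{-10}$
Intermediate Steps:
$S = -88$
$L{\left(C,l \right)} = C + 5 l$ ($L{\left(C,l \right)} = \left(C + l\right) + l \left(2 + 2\right) = \left(C + l\right) + l 4 = \left(C + l\right) + 4 l = C + 5 l$)
$\frac{1}{-68644 + \left(29642 + 49031\right) \left(L{\left(N{\left(12 \right)},S \right)} - 48314\right)} = \frac{1}{-68644 + \left(29642 + 49031\right) \left(\left(12 + 5 \left(-88\right)\right) - 48314\right)} = \frac{1}{-68644 + 78673 \left(\left(12 - 440\right) - 48314\right)} = \frac{1}{-68644 + 78673 \left(-428 - 48314\right)} = \frac{1}{-68644 + 78673 \left(-48742\right)} = \frac{1}{-68644 - 3834679366} = \frac{1}{-3834748010} = - \frac{1}{3834748010}$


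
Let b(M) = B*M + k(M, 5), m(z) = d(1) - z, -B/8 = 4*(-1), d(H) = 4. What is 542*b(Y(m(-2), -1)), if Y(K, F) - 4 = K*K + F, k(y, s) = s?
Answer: 679126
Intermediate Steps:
B = 32 (B = -32*(-1) = -8*(-4) = 32)
m(z) = 4 - z
Y(K, F) = 4 + F + K² (Y(K, F) = 4 + (K*K + F) = 4 + (K² + F) = 4 + (F + K²) = 4 + F + K²)
b(M) = 5 + 32*M (b(M) = 32*M + 5 = 5 + 32*M)
542*b(Y(m(-2), -1)) = 542*(5 + 32*(4 - 1 + (4 - 1*(-2))²)) = 542*(5 + 32*(4 - 1 + (4 + 2)²)) = 542*(5 + 32*(4 - 1 + 6²)) = 542*(5 + 32*(4 - 1 + 36)) = 542*(5 + 32*39) = 542*(5 + 1248) = 542*1253 = 679126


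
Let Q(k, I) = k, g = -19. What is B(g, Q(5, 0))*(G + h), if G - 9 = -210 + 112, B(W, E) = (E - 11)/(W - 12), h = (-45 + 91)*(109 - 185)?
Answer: -21510/31 ≈ -693.87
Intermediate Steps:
h = -3496 (h = 46*(-76) = -3496)
B(W, E) = (-11 + E)/(-12 + W)
G = -89 (G = 9 + (-210 + 112) = 9 - 98 = -89)
B(g, Q(5, 0))*(G + h) = ((-11 + 5)/(-12 - 19))*(-89 - 3496) = (-6/(-31))*(-3585) = -1/31*(-6)*(-3585) = (6/31)*(-3585) = -21510/31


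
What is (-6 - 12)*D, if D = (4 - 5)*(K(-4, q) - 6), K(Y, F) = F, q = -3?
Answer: -162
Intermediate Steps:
D = 9 (D = (4 - 5)*(-3 - 6) = -1*(-9) = 9)
(-6 - 12)*D = (-6 - 12)*9 = -18*9 = -162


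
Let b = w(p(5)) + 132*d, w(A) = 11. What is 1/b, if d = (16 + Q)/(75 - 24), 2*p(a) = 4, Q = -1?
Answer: 17/847 ≈ 0.020071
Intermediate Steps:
p(a) = 2 (p(a) = (½)*4 = 2)
d = 5/17 (d = (16 - 1)/(75 - 24) = 15/51 = 15*(1/51) = 5/17 ≈ 0.29412)
b = 847/17 (b = 11 + 132*(5/17) = 11 + 660/17 = 847/17 ≈ 49.824)
1/b = 1/(847/17) = 17/847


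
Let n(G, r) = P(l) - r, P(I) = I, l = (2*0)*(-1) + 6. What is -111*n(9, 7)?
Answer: 111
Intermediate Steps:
l = 6 (l = 0*(-1) + 6 = 0 + 6 = 6)
n(G, r) = 6 - r
-111*n(9, 7) = -111*(6 - 1*7) = -111*(6 - 7) = -111*(-1) = 111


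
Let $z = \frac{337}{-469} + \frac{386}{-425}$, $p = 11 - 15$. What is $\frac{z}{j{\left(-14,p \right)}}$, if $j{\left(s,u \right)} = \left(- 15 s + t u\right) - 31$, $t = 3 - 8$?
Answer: $- \frac{324259}{39665675} \approx -0.0081748$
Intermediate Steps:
$p = -4$
$t = -5$
$j{\left(s,u \right)} = -31 - 15 s - 5 u$ ($j{\left(s,u \right)} = \left(- 15 s - 5 u\right) - 31 = -31 - 15 s - 5 u$)
$z = - \frac{324259}{199325}$ ($z = 337 \left(- \frac{1}{469}\right) + 386 \left(- \frac{1}{425}\right) = - \frac{337}{469} - \frac{386}{425} = - \frac{324259}{199325} \approx -1.6268$)
$\frac{z}{j{\left(-14,p \right)}} = - \frac{324259}{199325 \left(-31 - -210 - -20\right)} = - \frac{324259}{199325 \left(-31 + 210 + 20\right)} = - \frac{324259}{199325 \cdot 199} = \left(- \frac{324259}{199325}\right) \frac{1}{199} = - \frac{324259}{39665675}$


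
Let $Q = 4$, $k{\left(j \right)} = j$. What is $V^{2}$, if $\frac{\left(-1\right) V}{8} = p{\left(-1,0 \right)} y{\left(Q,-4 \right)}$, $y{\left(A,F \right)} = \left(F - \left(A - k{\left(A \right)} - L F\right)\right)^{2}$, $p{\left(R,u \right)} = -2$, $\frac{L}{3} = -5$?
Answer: $2517630976$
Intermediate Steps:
$L = -15$ ($L = 3 \left(-5\right) = -15$)
$y{\left(A,F \right)} = 196 F^{2}$ ($y{\left(A,F \right)} = \left(F + \left(\left(- A - 15 F\right) + A\right)\right)^{2} = \left(F - 15 F\right)^{2} = \left(- 14 F\right)^{2} = 196 F^{2}$)
$V = 50176$ ($V = - 8 \left(- 2 \cdot 196 \left(-4\right)^{2}\right) = - 8 \left(- 2 \cdot 196 \cdot 16\right) = - 8 \left(\left(-2\right) 3136\right) = \left(-8\right) \left(-6272\right) = 50176$)
$V^{2} = 50176^{2} = 2517630976$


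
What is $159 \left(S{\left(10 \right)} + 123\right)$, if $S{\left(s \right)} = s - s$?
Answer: $19557$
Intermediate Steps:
$S{\left(s \right)} = 0$
$159 \left(S{\left(10 \right)} + 123\right) = 159 \left(0 + 123\right) = 159 \cdot 123 = 19557$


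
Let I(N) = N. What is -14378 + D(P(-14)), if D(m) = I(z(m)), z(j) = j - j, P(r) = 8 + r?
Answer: -14378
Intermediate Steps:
z(j) = 0
D(m) = 0
-14378 + D(P(-14)) = -14378 + 0 = -14378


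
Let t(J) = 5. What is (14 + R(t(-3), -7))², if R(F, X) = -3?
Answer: 121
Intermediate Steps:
(14 + R(t(-3), -7))² = (14 - 3)² = 11² = 121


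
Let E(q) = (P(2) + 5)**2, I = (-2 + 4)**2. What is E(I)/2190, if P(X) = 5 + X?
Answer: 24/365 ≈ 0.065753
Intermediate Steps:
I = 4 (I = 2**2 = 4)
E(q) = 144 (E(q) = ((5 + 2) + 5)**2 = (7 + 5)**2 = 12**2 = 144)
E(I)/2190 = 144/2190 = (1/2190)*144 = 24/365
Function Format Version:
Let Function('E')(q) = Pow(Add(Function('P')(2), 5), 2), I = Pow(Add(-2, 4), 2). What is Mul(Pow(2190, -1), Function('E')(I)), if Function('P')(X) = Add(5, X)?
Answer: Rational(24, 365) ≈ 0.065753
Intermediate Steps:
I = 4 (I = Pow(2, 2) = 4)
Function('E')(q) = 144 (Function('E')(q) = Pow(Add(Add(5, 2), 5), 2) = Pow(Add(7, 5), 2) = Pow(12, 2) = 144)
Mul(Pow(2190, -1), Function('E')(I)) = Mul(Pow(2190, -1), 144) = Mul(Rational(1, 2190), 144) = Rational(24, 365)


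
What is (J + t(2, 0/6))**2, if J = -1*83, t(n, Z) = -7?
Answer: 8100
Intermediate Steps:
J = -83
(J + t(2, 0/6))**2 = (-83 - 7)**2 = (-90)**2 = 8100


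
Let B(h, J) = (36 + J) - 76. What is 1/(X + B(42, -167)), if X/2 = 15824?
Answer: 1/31441 ≈ 3.1806e-5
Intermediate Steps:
B(h, J) = -40 + J
X = 31648 (X = 2*15824 = 31648)
1/(X + B(42, -167)) = 1/(31648 + (-40 - 167)) = 1/(31648 - 207) = 1/31441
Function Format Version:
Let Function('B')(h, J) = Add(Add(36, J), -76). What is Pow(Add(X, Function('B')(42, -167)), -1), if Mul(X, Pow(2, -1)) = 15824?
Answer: Rational(1, 31441) ≈ 3.1806e-5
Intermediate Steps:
Function('B')(h, J) = Add(-40, J)
X = 31648 (X = Mul(2, 15824) = 31648)
Pow(Add(X, Function('B')(42, -167)), -1) = Pow(Add(31648, Add(-40, -167)), -1) = Pow(Add(31648, -207), -1) = Pow(31441, -1) = Rational(1, 31441)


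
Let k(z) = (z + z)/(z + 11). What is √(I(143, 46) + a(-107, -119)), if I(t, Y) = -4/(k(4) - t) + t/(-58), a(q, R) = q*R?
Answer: √195574679343422/123946 ≈ 112.83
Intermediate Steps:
k(z) = 2*z/(11 + z) (k(z) = (2*z)/(11 + z) = 2*z/(11 + z))
a(q, R) = R*q
I(t, Y) = -4/(8/15 - t) - t/58 (I(t, Y) = -4/(2*4/(11 + 4) - t) + t/(-58) = -4/(2*4/15 - t) + t*(-1/58) = -4/(2*4*(1/15) - t) - t/58 = -4/(8/15 - t) - t/58)
√(I(143, 46) + a(-107, -119)) = √((3480 - 15*143² + 8*143)/(58*(-8 + 15*143)) - 119*(-107)) = √((3480 - 15*20449 + 1144)/(58*(-8 + 2145)) + 12733) = √((1/58)*(3480 - 306735 + 1144)/2137 + 12733) = √((1/58)*(1/2137)*(-302111) + 12733) = √(-302111/123946 + 12733) = √(1577902307/123946) = √195574679343422/123946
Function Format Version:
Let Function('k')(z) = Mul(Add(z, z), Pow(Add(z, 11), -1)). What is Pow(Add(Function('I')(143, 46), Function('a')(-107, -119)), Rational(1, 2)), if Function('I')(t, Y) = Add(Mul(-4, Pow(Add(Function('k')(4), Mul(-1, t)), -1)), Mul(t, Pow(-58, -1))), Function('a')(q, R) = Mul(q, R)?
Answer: Mul(Rational(1, 123946), Pow(195574679343422, Rational(1, 2))) ≈ 112.83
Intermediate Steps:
Function('k')(z) = Mul(2, z, Pow(Add(11, z), -1)) (Function('k')(z) = Mul(Mul(2, z), Pow(Add(11, z), -1)) = Mul(2, z, Pow(Add(11, z), -1)))
Function('a')(q, R) = Mul(R, q)
Function('I')(t, Y) = Add(Mul(-4, Pow(Add(Rational(8, 15), Mul(-1, t)), -1)), Mul(Rational(-1, 58), t)) (Function('I')(t, Y) = Add(Mul(-4, Pow(Add(Mul(2, 4, Pow(Add(11, 4), -1)), Mul(-1, t)), -1)), Mul(t, Pow(-58, -1))) = Add(Mul(-4, Pow(Add(Mul(2, 4, Pow(15, -1)), Mul(-1, t)), -1)), Mul(t, Rational(-1, 58))) = Add(Mul(-4, Pow(Add(Mul(2, 4, Rational(1, 15)), Mul(-1, t)), -1)), Mul(Rational(-1, 58), t)) = Add(Mul(-4, Pow(Add(Rational(8, 15), Mul(-1, t)), -1)), Mul(Rational(-1, 58), t)))
Pow(Add(Function('I')(143, 46), Function('a')(-107, -119)), Rational(1, 2)) = Pow(Add(Mul(Rational(1, 58), Pow(Add(-8, Mul(15, 143)), -1), Add(3480, Mul(-15, Pow(143, 2)), Mul(8, 143))), Mul(-119, -107)), Rational(1, 2)) = Pow(Add(Mul(Rational(1, 58), Pow(Add(-8, 2145), -1), Add(3480, Mul(-15, 20449), 1144)), 12733), Rational(1, 2)) = Pow(Add(Mul(Rational(1, 58), Pow(2137, -1), Add(3480, -306735, 1144)), 12733), Rational(1, 2)) = Pow(Add(Mul(Rational(1, 58), Rational(1, 2137), -302111), 12733), Rational(1, 2)) = Pow(Add(Rational(-302111, 123946), 12733), Rational(1, 2)) = Pow(Rational(1577902307, 123946), Rational(1, 2)) = Mul(Rational(1, 123946), Pow(195574679343422, Rational(1, 2)))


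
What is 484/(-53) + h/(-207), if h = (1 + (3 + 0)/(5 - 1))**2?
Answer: -1605605/175536 ≈ -9.1469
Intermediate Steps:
h = 49/16 (h = (1 + 3/4)**2 = (7/4)**2 = 49/16 ≈ 3.0625)
484/(-53) + h/(-207) = 484/(-53) + (49/16)/(-207) = 484*(-1/53) + (49/16)*(-1/207) = -484/53 - 49/3312 = -1605605/175536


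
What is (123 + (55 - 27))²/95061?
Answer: 22801/95061 ≈ 0.23986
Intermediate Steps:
(123 + (55 - 27))²/95061 = (123 + 28)²*(1/95061) = 151²*(1/95061) = 22801*(1/95061) = 22801/95061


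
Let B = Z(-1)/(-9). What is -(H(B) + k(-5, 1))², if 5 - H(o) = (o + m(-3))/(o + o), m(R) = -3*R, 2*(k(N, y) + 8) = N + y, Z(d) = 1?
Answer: -1225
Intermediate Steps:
k(N, y) = -8 + N/2 + y/2 (k(N, y) = -8 + (N + y)/2 = -8 + (N/2 + y/2) = -8 + N/2 + y/2)
B = -⅑ (B = 1/(-9) = 1*(-⅑) = -⅑ ≈ -0.11111)
H(o) = 5 - (9 + o)/(2*o) (H(o) = 5 - (o - 3*(-3))/(o + o) = 5 - (o + 9)/(2*o) = 5 - (9 + o)*1/(2*o) = 5 - (9 + o)/(2*o))
-(H(B) + k(-5, 1))² = -(9*(-1 - ⅑)/(2*(-⅑)) + (-8 + (½)*(-5) + (½)*1))² = -((9/2)*(-9)*(-10/9) + (-8 - 5/2 + ½))² = -(45 - 10)² = -1*35² = -1*1225 = -1225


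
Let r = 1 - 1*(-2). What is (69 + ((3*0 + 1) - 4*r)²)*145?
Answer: 27550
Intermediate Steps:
r = 3 (r = 1 + 2 = 3)
(69 + ((3*0 + 1) - 4*r)²)*145 = (69 + ((3*0 + 1) - 4*3)²)*145 = (69 + ((0 + 1) - 12)²)*145 = (69 + (1 - 12)²)*145 = (69 + (-11)²)*145 = (69 + 121)*145 = 190*145 = 27550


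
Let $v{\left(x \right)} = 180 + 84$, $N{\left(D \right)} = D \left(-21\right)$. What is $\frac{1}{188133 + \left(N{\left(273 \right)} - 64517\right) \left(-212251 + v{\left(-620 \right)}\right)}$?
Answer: $\frac{1}{14892274883} \approx 6.7149 \cdot 10^{-11}$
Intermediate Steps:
$N{\left(D \right)} = - 21 D$
$v{\left(x \right)} = 264$
$\frac{1}{188133 + \left(N{\left(273 \right)} - 64517\right) \left(-212251 + v{\left(-620 \right)}\right)} = \frac{1}{188133 + \left(\left(-21\right) 273 - 64517\right) \left(-212251 + 264\right)} = \frac{1}{188133 + \left(-5733 - 64517\right) \left(-211987\right)} = \frac{1}{188133 - -14892086750} = \frac{1}{188133 + 14892086750} = \frac{1}{14892274883}$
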